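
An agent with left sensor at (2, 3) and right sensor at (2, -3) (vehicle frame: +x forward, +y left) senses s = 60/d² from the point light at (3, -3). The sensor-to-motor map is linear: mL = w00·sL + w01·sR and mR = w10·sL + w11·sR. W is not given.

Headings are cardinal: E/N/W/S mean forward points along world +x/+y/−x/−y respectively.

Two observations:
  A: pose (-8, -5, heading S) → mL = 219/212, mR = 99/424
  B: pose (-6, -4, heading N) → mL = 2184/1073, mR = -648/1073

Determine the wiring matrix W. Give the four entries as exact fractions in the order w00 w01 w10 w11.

1 1 1/2 -1/2

obs A: pose=(-8,-5,S) → sL=3/4, sR=15/53, mL=219/212, mR=99/424
obs B: pose=(-6,-4,N) → sL=12/29, sR=60/37, mL=2184/1073, mR=-648/1073
sensor matrix S = [[3/4, 15/53], [12/29, 60/37]]; det S = 62505/56869
solve [mL_A; mL_B] = S·[w00; w01] and [mR_A; mR_B] = S·[w10; w11]:
  w00 = 1, w01 = 1, w10 = 1/2, w11 = -1/2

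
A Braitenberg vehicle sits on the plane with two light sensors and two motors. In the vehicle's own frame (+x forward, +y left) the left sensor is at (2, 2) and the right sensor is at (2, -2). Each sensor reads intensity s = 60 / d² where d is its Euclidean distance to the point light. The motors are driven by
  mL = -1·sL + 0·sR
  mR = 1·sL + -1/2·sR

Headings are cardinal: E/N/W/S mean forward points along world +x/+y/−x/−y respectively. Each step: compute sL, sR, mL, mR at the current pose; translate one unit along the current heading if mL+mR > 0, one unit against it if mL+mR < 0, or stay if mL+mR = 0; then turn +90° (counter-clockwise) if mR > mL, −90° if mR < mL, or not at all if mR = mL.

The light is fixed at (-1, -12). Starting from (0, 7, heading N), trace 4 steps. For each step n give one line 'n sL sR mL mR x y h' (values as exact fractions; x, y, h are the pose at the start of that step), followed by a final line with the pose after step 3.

n=0: pose=(0,7,N); sL=30/221, sR=2/15; mL=-30/221, mR=229/3315; mL+mR=-1/15 → advance -1; mR−mL=679/3315 → turn +1·90°
n=1: pose=(0,6,W); sL=60/257, sR=60/401; mL=-60/257, mR=16350/103057; mL+mR=-30/401 → advance -1; mR−mL=40410/103057 → turn +1·90°
n=2: pose=(1,6,S); sL=15/68, sR=15/64; mL=-15/68, mR=225/2176; mL+mR=-15/128 → advance -1; mR−mL=705/2176 → turn +1·90°
n=3: pose=(1,7,E); sL=60/457, sR=12/61; mL=-60/457, mR=918/27877; mL+mR=-6/61 → advance -1; mR−mL=4578/27877 → turn +1·90°

0 30/221 2/15 -30/221 229/3315 0 7 N
1 60/257 60/401 -60/257 16350/103057 0 6 W
2 15/68 15/64 -15/68 225/2176 1 6 S
3 60/457 12/61 -60/457 918/27877 1 7 E
final 0 7 N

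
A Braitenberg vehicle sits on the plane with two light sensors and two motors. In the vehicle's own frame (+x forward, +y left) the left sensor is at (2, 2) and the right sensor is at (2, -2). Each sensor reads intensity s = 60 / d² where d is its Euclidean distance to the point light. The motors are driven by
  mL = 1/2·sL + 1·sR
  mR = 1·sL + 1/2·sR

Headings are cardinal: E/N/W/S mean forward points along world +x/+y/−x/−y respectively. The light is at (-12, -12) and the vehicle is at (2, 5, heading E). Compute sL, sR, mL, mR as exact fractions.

left sensor world pos  = (4, 7); dL² = 617
right sensor world pos = (4, 3); dR² = 481
sL = 60/617 = 60/617
sR = 60/481 = 60/481
mL = 1/2·sL + 1·sR = 51450/296777
mR = 1·sL + 1/2·sR = 47370/296777

60/617 60/481 51450/296777 47370/296777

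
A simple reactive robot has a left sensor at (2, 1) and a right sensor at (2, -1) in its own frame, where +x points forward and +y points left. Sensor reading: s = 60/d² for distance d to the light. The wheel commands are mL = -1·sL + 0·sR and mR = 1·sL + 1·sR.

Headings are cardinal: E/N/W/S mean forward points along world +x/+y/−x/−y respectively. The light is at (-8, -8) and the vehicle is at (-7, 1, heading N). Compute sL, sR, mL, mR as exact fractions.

left sensor world pos  = (-8, 3); dL² = 121
right sensor world pos = (-6, 3); dR² = 125
sL = 60/121 = 60/121
sR = 60/125 = 12/25
mL = -1·sL + 0·sR = -60/121
mR = 1·sL + 1·sR = 2952/3025

60/121 12/25 -60/121 2952/3025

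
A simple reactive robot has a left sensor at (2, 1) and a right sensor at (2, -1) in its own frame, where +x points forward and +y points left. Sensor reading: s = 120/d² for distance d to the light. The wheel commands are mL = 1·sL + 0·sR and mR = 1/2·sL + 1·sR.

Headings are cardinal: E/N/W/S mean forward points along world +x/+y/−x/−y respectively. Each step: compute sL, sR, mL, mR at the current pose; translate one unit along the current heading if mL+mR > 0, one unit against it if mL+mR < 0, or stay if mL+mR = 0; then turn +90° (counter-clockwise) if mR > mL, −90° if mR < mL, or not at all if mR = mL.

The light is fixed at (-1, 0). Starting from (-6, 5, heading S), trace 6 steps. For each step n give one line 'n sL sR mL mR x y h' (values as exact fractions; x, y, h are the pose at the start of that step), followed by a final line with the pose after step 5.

n=0: pose=(-6,5,S); sL=24/5, sR=8/3; mL=24/5, mR=76/15; mL+mR=148/15 → advance +1; mR−mL=4/15 → turn +1·90°
n=1: pose=(-6,4,E); sL=60/17, sR=20/3; mL=60/17, mR=430/51; mL+mR=610/51 → advance +1; mR−mL=250/51 → turn +1·90°
n=2: pose=(-5,4,N); sL=120/61, sR=8/3; mL=120/61, mR=668/183; mL+mR=1028/183 → advance +1; mR−mL=308/183 → turn +1·90°
n=3: pose=(-5,5,W); sL=30/13, sR=5/3; mL=30/13, mR=110/39; mL+mR=200/39 → advance +1; mR−mL=20/39 → turn +1·90°
n=4: pose=(-6,5,S); sL=24/5, sR=8/3; mL=24/5, mR=76/15; mL+mR=148/15 → advance +1; mR−mL=4/15 → turn +1·90°
n=5: pose=(-6,4,E); sL=60/17, sR=20/3; mL=60/17, mR=430/51; mL+mR=610/51 → advance +1; mR−mL=250/51 → turn +1·90°

0 24/5 8/3 24/5 76/15 -6 5 S
1 60/17 20/3 60/17 430/51 -6 4 E
2 120/61 8/3 120/61 668/183 -5 4 N
3 30/13 5/3 30/13 110/39 -5 5 W
4 24/5 8/3 24/5 76/15 -6 5 S
5 60/17 20/3 60/17 430/51 -6 4 E
final -5 4 N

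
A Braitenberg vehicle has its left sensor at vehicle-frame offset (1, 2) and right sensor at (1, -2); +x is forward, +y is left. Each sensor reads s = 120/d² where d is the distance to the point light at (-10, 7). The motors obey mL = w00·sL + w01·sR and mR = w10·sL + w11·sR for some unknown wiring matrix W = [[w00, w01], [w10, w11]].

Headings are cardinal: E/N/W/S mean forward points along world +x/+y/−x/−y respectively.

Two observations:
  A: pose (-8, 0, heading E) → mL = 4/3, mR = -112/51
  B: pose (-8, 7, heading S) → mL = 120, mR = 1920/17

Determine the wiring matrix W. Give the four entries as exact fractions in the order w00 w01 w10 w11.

obs A: pose=(-8,0,E) → sL=60/17, sR=4/3, mL=4/3, mR=-112/51
obs B: pose=(-8,7,S) → sL=120/17, sR=120, mL=120, mR=1920/17
sensor matrix S = [[60/17, 4/3], [120/17, 120]]; det S = 7040/17
solve [mL_A; mL_B] = S·[w00; w01] and [mR_A; mR_B] = S·[w10; w11]:
  w00 = 0, w01 = 1, w10 = -1, w11 = 1

0 1 -1 1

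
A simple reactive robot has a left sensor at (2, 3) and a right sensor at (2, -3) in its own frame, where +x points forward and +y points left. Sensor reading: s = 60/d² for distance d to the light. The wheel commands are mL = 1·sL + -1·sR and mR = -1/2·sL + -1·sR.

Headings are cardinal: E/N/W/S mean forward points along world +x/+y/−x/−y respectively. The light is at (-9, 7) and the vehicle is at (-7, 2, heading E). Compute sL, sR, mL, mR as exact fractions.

3 3/4 9/4 -9/4

left sensor world pos  = (-5, 5); dL² = 20
right sensor world pos = (-5, -1); dR² = 80
sL = 60/20 = 3
sR = 60/80 = 3/4
mL = 1·sL + -1·sR = 9/4
mR = -1/2·sL + -1·sR = -9/4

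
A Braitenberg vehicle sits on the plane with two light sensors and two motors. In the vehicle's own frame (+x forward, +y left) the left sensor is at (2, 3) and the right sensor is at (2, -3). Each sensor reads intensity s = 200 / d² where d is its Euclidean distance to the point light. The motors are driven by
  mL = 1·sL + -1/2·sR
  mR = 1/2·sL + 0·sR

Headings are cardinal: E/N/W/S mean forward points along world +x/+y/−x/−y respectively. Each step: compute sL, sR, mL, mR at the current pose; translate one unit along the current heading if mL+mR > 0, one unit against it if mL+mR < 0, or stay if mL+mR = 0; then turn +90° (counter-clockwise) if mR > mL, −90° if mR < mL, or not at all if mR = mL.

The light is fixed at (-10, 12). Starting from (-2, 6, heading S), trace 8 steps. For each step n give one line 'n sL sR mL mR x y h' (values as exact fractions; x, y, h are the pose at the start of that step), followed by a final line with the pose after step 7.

n=0: pose=(-2,6,S); sL=40/37, sR=200/89; mL=-140/3293, mR=20/37; mL+mR=1640/3293 → advance +1; mR−mL=1920/3293 → turn +1·90°
n=1: pose=(-2,5,E); sL=50/29, sR=1; mL=71/58, mR=25/29; mL+mR=121/58 → advance +1; mR−mL=-21/58 → turn -1·90°
n=2: pose=(-1,5,S); sL=8/9, sR=200/117; mL=4/117, mR=4/9; mL+mR=56/117 → advance +1; mR−mL=16/39 → turn +1·90°
n=3: pose=(-1,4,E); sL=100/73, sR=100/121; mL=8450/8833, mR=50/73; mL+mR=14500/8833 → advance +1; mR−mL=-2400/8833 → turn -1·90°
n=4: pose=(0,4,S); sL=200/269, sR=200/149; mL=2900/40081, mR=100/269; mL+mR=17800/40081 → advance +1; mR−mL=12000/40081 → turn +1·90°
n=5: pose=(0,3,E); sL=10/9, sR=25/36; mL=55/72, mR=5/9; mL+mR=95/72 → advance +1; mR−mL=-5/24 → turn -1·90°
n=6: pose=(1,3,S); sL=200/317, sR=40/37; mL=1060/11729, mR=100/317; mL+mR=4760/11729 → advance +1; mR−mL=2640/11729 → turn +1·90°
n=7: pose=(1,2,E); sL=100/109, sR=100/169; mL=11450/18421, mR=50/109; mL+mR=19900/18421 → advance +1; mR−mL=-3000/18421 → turn -1·90°

0 40/37 200/89 -140/3293 20/37 -2 6 S
1 50/29 1 71/58 25/29 -2 5 E
2 8/9 200/117 4/117 4/9 -1 5 S
3 100/73 100/121 8450/8833 50/73 -1 4 E
4 200/269 200/149 2900/40081 100/269 0 4 S
5 10/9 25/36 55/72 5/9 0 3 E
6 200/317 40/37 1060/11729 100/317 1 3 S
7 100/109 100/169 11450/18421 50/109 1 2 E
final 2 2 S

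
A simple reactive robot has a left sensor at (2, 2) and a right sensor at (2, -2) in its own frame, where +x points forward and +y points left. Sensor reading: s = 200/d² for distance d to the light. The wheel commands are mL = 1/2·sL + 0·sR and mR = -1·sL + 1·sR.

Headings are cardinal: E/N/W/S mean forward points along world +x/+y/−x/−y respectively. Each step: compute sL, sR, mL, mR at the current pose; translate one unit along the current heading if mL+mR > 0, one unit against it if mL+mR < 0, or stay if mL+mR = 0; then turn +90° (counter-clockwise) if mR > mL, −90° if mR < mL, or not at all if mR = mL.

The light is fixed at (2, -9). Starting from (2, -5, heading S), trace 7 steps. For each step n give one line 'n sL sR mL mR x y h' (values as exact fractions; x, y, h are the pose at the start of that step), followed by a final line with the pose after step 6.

0 25 25 25/2 0 2 -5 S
1 40 200/29 20 -960/29 2 -6 W
2 100/13 100/17 50/13 -400/221 3 -6 N
3 40/9 200/13 20/9 1280/117 3 -5 E
4 50/9 50/13 25/9 -200/117 4 -5 N
5 40/13 8 20/13 64/13 4 -4 E
6 4 100/37 2 -48/37 5 -4 N
final 5 -3 E

n=0: pose=(2,-5,S); sL=25, sR=25; mL=25/2, mR=0; mL+mR=25/2 → advance +1; mR−mL=-25/2 → turn -1·90°
n=1: pose=(2,-6,W); sL=40, sR=200/29; mL=20, mR=-960/29; mL+mR=-380/29 → advance -1; mR−mL=-1540/29 → turn -1·90°
n=2: pose=(3,-6,N); sL=100/13, sR=100/17; mL=50/13, mR=-400/221; mL+mR=450/221 → advance +1; mR−mL=-1250/221 → turn -1·90°
n=3: pose=(3,-5,E); sL=40/9, sR=200/13; mL=20/9, mR=1280/117; mL+mR=1540/117 → advance +1; mR−mL=340/39 → turn +1·90°
n=4: pose=(4,-5,N); sL=50/9, sR=50/13; mL=25/9, mR=-200/117; mL+mR=125/117 → advance +1; mR−mL=-175/39 → turn -1·90°
n=5: pose=(4,-4,E); sL=40/13, sR=8; mL=20/13, mR=64/13; mL+mR=84/13 → advance +1; mR−mL=44/13 → turn +1·90°
n=6: pose=(5,-4,N); sL=4, sR=100/37; mL=2, mR=-48/37; mL+mR=26/37 → advance +1; mR−mL=-122/37 → turn -1·90°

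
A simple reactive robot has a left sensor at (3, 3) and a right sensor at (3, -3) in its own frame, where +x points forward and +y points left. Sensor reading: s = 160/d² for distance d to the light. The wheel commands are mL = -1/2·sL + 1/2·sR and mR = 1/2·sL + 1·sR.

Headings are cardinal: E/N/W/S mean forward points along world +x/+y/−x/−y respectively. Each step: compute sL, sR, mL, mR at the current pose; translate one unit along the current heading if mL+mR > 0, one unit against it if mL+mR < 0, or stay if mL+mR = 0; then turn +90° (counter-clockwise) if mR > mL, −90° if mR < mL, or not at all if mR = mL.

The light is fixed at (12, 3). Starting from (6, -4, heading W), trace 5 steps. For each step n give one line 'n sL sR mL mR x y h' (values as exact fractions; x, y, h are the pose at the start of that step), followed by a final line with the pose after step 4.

n=0: pose=(6,-4,W); sL=160/181, sR=160/97; mL=6720/17557, mR=36720/17557; mL+mR=240/97 → advance +1; mR−mL=30000/17557 → turn +1·90°
n=1: pose=(5,-4,S); sL=40/29, sR=4/5; mL=-42/145, mR=216/145; mL+mR=6/5 → advance +1; mR−mL=258/145 → turn +1·90°
n=2: pose=(5,-5,E); sL=160/41, sR=160/137; mL=-7680/5617, mR=17520/5617; mL+mR=240/137 → advance +1; mR−mL=25200/5617 → turn +1·90°
n=3: pose=(6,-5,N); sL=80/53, sR=80/17; mL=1440/901, mR=4920/901; mL+mR=120/17 → advance +1; mR−mL=3480/901 → turn +1·90°
n=4: pose=(6,-4,W); sL=160/181, sR=160/97; mL=6720/17557, mR=36720/17557; mL+mR=240/97 → advance +1; mR−mL=30000/17557 → turn +1·90°

0 160/181 160/97 6720/17557 36720/17557 6 -4 W
1 40/29 4/5 -42/145 216/145 5 -4 S
2 160/41 160/137 -7680/5617 17520/5617 5 -5 E
3 80/53 80/17 1440/901 4920/901 6 -5 N
4 160/181 160/97 6720/17557 36720/17557 6 -4 W
final 5 -4 S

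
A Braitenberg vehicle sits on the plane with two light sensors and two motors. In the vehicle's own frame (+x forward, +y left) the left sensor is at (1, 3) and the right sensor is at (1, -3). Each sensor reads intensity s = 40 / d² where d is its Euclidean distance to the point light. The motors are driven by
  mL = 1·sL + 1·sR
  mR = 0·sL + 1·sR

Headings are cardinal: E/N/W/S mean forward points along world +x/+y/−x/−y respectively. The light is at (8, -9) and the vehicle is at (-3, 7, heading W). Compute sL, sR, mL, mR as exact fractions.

40/313 8/101 6544/31613 8/101

left sensor world pos  = (-4, 4); dL² = 313
right sensor world pos = (-4, 10); dR² = 505
sL = 40/313 = 40/313
sR = 40/505 = 8/101
mL = 1·sL + 1·sR = 6544/31613
mR = 0·sL + 1·sR = 8/101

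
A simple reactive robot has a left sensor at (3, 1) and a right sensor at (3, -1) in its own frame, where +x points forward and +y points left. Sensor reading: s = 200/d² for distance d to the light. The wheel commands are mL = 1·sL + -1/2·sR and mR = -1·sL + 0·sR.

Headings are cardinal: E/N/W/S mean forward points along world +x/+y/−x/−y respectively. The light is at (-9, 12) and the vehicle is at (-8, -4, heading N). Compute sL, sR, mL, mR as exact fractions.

200/169 200/173 17700/29237 -200/169

left sensor world pos  = (-9, -1); dL² = 169
right sensor world pos = (-7, -1); dR² = 173
sL = 200/169 = 200/169
sR = 200/173 = 200/173
mL = 1·sL + -1/2·sR = 17700/29237
mR = -1·sL + 0·sR = -200/169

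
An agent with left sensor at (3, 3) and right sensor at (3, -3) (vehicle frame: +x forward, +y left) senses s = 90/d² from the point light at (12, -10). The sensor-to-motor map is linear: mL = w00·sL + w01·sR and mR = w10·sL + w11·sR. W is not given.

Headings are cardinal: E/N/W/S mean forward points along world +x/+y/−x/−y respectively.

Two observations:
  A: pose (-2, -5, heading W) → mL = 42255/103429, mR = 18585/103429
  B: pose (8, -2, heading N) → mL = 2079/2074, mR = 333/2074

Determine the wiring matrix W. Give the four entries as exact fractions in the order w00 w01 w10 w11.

obs A: pose=(-2,-5,W) → sL=90/293, sR=90/353, mL=42255/103429, mR=18585/103429
obs B: pose=(8,-2,N) → sL=9/17, sR=45/61, mL=2079/2074, mR=333/2074
sensor matrix S = [[90/293, 90/353], [9/17, 45/61]]; det S = 9826920/107255873
solve [mL_A; mL_B] = S·[w00; w01] and [mR_A; mR_B] = S·[w10; w11]:
  w00 = 1/2, w01 = 1, w10 = 1, w11 = -1/2

1/2 1 1 -1/2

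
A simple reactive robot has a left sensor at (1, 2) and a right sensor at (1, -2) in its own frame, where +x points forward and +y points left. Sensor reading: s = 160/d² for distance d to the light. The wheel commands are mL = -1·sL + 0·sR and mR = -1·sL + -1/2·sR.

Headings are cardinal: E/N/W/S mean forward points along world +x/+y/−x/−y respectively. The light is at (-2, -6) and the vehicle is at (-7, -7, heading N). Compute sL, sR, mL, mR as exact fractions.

left sensor world pos  = (-9, -6); dL² = 49
right sensor world pos = (-5, -6); dR² = 9
sL = 160/49 = 160/49
sR = 160/9 = 160/9
mL = -1·sL + 0·sR = -160/49
mR = -1·sL + -1/2·sR = -5360/441

160/49 160/9 -160/49 -5360/441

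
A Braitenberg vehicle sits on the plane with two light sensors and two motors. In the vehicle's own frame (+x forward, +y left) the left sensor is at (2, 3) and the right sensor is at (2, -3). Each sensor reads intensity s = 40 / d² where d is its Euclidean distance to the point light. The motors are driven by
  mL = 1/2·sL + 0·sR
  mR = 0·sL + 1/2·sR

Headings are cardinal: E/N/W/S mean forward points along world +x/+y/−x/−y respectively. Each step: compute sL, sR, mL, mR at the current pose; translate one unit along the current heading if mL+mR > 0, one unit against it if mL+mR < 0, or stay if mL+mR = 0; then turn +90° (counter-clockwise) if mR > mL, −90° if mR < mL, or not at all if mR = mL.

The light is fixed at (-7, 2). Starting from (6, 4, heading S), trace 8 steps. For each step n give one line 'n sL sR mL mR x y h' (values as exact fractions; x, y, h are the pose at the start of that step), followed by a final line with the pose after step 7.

n=0: pose=(6,4,S); sL=5/32, sR=2/5; mL=5/64, mR=1/5; mL+mR=89/320 → advance +1; mR−mL=39/320 → turn +1·90°
n=1: pose=(6,3,E); sL=40/241, sR=40/229; mL=20/241, mR=20/229; mL+mR=9400/55189 → advance +1; mR−mL=240/55189 → turn +1·90°
n=2: pose=(7,3,N); sL=4/13, sR=20/149; mL=2/13, mR=10/149; mL+mR=428/1937 → advance +1; mR−mL=-168/1937 → turn -1·90°
n=3: pose=(7,4,E); sL=40/281, sR=40/257; mL=20/281, mR=20/257; mL+mR=10760/72217 → advance +1; mR−mL=480/72217 → turn +1·90°
n=4: pose=(8,4,N); sL=1/4, sR=2/17; mL=1/8, mR=1/17; mL+mR=25/136 → advance +1; mR−mL=-9/136 → turn -1·90°
n=5: pose=(8,5,E); sL=8/65, sR=40/289; mL=4/65, mR=20/289; mL+mR=2456/18785 → advance +1; mR−mL=144/18785 → turn +1·90°
n=6: pose=(9,5,N); sL=20/97, sR=20/193; mL=10/97, mR=10/193; mL+mR=2900/18721 → advance +1; mR−mL=-960/18721 → turn -1·90°
n=7: pose=(9,6,E); sL=40/373, sR=8/65; mL=20/373, mR=4/65; mL+mR=2792/24245 → advance +1; mR−mL=192/24245 → turn +1·90°

0 5/32 2/5 5/64 1/5 6 4 S
1 40/241 40/229 20/241 20/229 6 3 E
2 4/13 20/149 2/13 10/149 7 3 N
3 40/281 40/257 20/281 20/257 7 4 E
4 1/4 2/17 1/8 1/17 8 4 N
5 8/65 40/289 4/65 20/289 8 5 E
6 20/97 20/193 10/97 10/193 9 5 N
7 40/373 8/65 20/373 4/65 9 6 E
final 10 6 N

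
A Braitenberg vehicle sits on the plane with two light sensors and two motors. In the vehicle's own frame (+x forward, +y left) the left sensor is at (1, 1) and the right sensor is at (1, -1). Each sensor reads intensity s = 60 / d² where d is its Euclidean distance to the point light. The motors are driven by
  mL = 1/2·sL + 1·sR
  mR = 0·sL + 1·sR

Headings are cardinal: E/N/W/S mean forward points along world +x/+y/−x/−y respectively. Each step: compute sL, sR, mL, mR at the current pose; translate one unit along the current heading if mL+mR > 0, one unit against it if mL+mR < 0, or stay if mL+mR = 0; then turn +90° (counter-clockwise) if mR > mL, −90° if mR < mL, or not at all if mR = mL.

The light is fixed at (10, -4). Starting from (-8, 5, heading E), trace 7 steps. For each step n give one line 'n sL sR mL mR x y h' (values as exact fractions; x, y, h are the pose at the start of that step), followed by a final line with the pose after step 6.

0 60/389 60/353 33930/137317 60/353 -8 5 E
1 3/16 15/97 771/3104 15/97 -7 5 S
2 60/373 4/27 2302/10071 4/27 -7 4 W
3 30/221 6/37 1881/8177 6/37 -8 4 N
4 60/389 60/353 33930/137317 60/353 -8 5 E
5 3/16 15/97 771/3104 15/97 -7 5 S
6 60/373 4/27 2302/10071 4/27 -7 4 W
final -8 4 N

n=0: pose=(-8,5,E); sL=60/389, sR=60/353; mL=33930/137317, mR=60/353; mL+mR=57270/137317 → advance +1; mR−mL=-30/389 → turn -1·90°
n=1: pose=(-7,5,S); sL=3/16, sR=15/97; mL=771/3104, mR=15/97; mL+mR=1251/3104 → advance +1; mR−mL=-3/32 → turn -1·90°
n=2: pose=(-7,4,W); sL=60/373, sR=4/27; mL=2302/10071, mR=4/27; mL+mR=3794/10071 → advance +1; mR−mL=-30/373 → turn -1·90°
n=3: pose=(-8,4,N); sL=30/221, sR=6/37; mL=1881/8177, mR=6/37; mL+mR=3207/8177 → advance +1; mR−mL=-15/221 → turn -1·90°
n=4: pose=(-8,5,E); sL=60/389, sR=60/353; mL=33930/137317, mR=60/353; mL+mR=57270/137317 → advance +1; mR−mL=-30/389 → turn -1·90°
n=5: pose=(-7,5,S); sL=3/16, sR=15/97; mL=771/3104, mR=15/97; mL+mR=1251/3104 → advance +1; mR−mL=-3/32 → turn -1·90°
n=6: pose=(-7,4,W); sL=60/373, sR=4/27; mL=2302/10071, mR=4/27; mL+mR=3794/10071 → advance +1; mR−mL=-30/373 → turn -1·90°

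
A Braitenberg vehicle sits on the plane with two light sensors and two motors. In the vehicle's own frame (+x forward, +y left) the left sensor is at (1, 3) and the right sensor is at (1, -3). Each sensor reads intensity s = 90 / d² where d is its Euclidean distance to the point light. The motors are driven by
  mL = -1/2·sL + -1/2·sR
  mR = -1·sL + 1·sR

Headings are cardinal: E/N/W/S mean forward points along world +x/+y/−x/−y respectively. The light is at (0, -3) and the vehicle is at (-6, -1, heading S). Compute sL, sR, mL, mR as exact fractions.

9 45/41 -207/41 -324/41

left sensor world pos  = (-3, -2); dL² = 10
right sensor world pos = (-9, -2); dR² = 82
sL = 90/10 = 9
sR = 90/82 = 45/41
mL = -1/2·sL + -1/2·sR = -207/41
mR = -1·sL + 1·sR = -324/41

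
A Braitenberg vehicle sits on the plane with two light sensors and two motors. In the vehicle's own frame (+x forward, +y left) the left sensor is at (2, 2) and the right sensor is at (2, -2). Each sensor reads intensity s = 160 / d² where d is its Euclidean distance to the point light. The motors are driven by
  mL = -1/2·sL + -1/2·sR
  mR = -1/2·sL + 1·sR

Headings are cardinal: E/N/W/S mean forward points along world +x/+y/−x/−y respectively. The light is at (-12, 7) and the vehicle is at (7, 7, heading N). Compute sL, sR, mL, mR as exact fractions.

160/293 32/89 -11808/26077 2256/26077

left sensor world pos  = (5, 9); dL² = 293
right sensor world pos = (9, 9); dR² = 445
sL = 160/293 = 160/293
sR = 160/445 = 32/89
mL = -1/2·sL + -1/2·sR = -11808/26077
mR = -1/2·sL + 1·sR = 2256/26077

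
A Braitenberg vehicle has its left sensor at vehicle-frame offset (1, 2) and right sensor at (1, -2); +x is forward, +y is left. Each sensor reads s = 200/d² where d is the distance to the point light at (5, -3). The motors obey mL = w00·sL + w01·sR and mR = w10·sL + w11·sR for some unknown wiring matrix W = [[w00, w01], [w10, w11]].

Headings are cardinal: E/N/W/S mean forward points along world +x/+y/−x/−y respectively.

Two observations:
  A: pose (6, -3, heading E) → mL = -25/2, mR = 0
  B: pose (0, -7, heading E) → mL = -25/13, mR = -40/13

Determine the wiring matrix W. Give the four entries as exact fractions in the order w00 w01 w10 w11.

0 -1/2 -1/2 1/2

obs A: pose=(6,-3,E) → sL=25, sR=25, mL=-25/2, mR=0
obs B: pose=(0,-7,E) → sL=10, sR=50/13, mL=-25/13, mR=-40/13
sensor matrix S = [[25, 25], [10, 50/13]]; det S = -2000/13
solve [mL_A; mL_B] = S·[w00; w01] and [mR_A; mR_B] = S·[w10; w11]:
  w00 = 0, w01 = -1/2, w10 = -1/2, w11 = 1/2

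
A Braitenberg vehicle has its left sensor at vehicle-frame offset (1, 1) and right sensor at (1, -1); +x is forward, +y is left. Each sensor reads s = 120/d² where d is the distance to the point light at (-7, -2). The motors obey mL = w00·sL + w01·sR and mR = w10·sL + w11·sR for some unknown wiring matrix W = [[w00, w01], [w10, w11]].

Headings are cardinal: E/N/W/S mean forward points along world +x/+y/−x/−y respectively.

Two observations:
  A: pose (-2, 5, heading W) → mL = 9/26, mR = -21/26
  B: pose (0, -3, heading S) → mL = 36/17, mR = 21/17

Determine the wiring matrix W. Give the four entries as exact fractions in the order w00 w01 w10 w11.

-1/2 1 -1 1

obs A: pose=(-2,5,W) → sL=30/13, sR=3/2, mL=9/26, mR=-21/26
obs B: pose=(0,-3,S) → sL=30/17, sR=3, mL=36/17, mR=21/17
sensor matrix S = [[30/13, 3/2], [30/17, 3]]; det S = 945/221
solve [mL_A; mL_B] = S·[w00; w01] and [mR_A; mR_B] = S·[w10; w11]:
  w00 = -1/2, w01 = 1, w10 = -1, w11 = 1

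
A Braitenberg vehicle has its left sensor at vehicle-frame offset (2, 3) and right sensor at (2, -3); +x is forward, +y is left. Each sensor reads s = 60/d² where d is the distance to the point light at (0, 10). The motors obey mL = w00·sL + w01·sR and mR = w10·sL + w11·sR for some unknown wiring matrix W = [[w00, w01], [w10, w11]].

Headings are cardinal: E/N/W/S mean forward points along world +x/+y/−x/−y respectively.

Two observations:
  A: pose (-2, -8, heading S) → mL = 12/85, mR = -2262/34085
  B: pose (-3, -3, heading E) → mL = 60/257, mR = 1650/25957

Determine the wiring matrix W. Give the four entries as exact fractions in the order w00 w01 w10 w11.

0 1 1/2 -1

obs A: pose=(-2,-8,S) → sL=60/401, sR=12/85, mL=12/85, mR=-2262/34085
obs B: pose=(-3,-3,E) → sL=60/101, sR=60/257, mL=60/257, mR=1650/25957
sensor matrix S = [[60/401, 12/85], [60/101, 60/257]]; det S = -8659008/176948869
solve [mL_A; mL_B] = S·[w00; w01] and [mR_A; mR_B] = S·[w10; w11]:
  w00 = 0, w01 = 1, w10 = 1/2, w11 = -1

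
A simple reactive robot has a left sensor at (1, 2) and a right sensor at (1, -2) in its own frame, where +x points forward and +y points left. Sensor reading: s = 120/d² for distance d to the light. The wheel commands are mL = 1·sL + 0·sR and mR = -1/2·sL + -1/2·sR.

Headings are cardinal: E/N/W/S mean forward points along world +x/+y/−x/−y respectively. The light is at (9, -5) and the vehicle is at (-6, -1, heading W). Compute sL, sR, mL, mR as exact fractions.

left sensor world pos  = (-7, -3); dL² = 260
right sensor world pos = (-7, 1); dR² = 292
sL = 120/260 = 6/13
sR = 120/292 = 30/73
mL = 1·sL + 0·sR = 6/13
mR = -1/2·sL + -1/2·sR = -414/949

6/13 30/73 6/13 -414/949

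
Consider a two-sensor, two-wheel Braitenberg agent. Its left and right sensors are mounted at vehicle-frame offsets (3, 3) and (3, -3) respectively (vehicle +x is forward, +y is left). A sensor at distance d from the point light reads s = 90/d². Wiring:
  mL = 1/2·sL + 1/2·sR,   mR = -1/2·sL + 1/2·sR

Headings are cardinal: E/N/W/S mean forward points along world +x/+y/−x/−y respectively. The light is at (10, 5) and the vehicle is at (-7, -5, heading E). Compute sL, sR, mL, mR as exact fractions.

18/49 18/73 1098/3577 -216/3577

left sensor world pos  = (-4, -2); dL² = 245
right sensor world pos = (-4, -8); dR² = 365
sL = 90/245 = 18/49
sR = 90/365 = 18/73
mL = 1/2·sL + 1/2·sR = 1098/3577
mR = -1/2·sL + 1/2·sR = -216/3577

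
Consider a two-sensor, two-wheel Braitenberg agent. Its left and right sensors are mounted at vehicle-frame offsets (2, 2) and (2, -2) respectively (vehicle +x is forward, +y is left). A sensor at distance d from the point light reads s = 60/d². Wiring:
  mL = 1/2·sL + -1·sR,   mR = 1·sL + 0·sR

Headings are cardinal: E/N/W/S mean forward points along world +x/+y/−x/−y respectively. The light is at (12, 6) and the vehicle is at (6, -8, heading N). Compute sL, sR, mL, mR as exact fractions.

15/52 3/8 -3/13 15/52

left sensor world pos  = (4, -6); dL² = 208
right sensor world pos = (8, -6); dR² = 160
sL = 60/208 = 15/52
sR = 60/160 = 3/8
mL = 1/2·sL + -1·sR = -3/13
mR = 1·sL + 0·sR = 15/52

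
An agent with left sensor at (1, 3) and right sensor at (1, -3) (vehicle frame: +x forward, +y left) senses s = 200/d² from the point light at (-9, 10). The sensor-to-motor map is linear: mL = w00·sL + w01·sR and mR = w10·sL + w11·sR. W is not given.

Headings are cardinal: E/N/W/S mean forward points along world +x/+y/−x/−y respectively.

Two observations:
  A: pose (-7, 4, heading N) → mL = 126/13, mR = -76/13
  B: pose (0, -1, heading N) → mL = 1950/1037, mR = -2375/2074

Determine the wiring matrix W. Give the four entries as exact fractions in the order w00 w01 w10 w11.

obs A: pose=(-7,4,N) → sL=100/13, sR=4, mL=126/13, mR=-76/13
obs B: pose=(0,-1,N) → sL=25/17, sR=50/61, mL=1950/1037, mR=-2375/2074
sensor matrix S = [[100/13, 4], [25/17, 50/61]]; det S = 5700/13481
solve [mL_A; mL_B] = S·[w00; w01] and [mR_A; mR_B] = S·[w10; w11]:
  w00 = 1, w01 = 1/2, w10 = -1/2, w11 = -1/2

1 1/2 -1/2 -1/2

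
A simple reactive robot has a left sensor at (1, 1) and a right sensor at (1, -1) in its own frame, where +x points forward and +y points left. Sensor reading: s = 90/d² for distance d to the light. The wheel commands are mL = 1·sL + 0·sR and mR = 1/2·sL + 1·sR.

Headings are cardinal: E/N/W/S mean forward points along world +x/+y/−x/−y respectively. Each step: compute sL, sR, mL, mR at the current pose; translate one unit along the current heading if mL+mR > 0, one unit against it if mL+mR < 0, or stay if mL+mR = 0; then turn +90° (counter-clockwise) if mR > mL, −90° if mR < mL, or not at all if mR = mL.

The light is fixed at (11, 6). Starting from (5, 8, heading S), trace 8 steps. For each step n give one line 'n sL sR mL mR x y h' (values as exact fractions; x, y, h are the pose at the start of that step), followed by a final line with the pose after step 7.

0 45/13 9/5 45/13 459/130 5 8 S
1 90/29 18/5 90/29 747/145 5 7 E
2 9/4 9/2 9/4 45/8 6 7 N
3 90/37 2 90/37 119/37 6 8 W
4 45/13 9/5 45/13 459/130 5 8 S
5 90/29 18/5 90/29 747/145 5 7 E
6 9/4 9/2 9/4 45/8 6 7 N
7 90/37 2 90/37 119/37 6 8 W
final 5 8 S

n=0: pose=(5,8,S); sL=45/13, sR=9/5; mL=45/13, mR=459/130; mL+mR=909/130 → advance +1; mR−mL=9/130 → turn +1·90°
n=1: pose=(5,7,E); sL=90/29, sR=18/5; mL=90/29, mR=747/145; mL+mR=1197/145 → advance +1; mR−mL=297/145 → turn +1·90°
n=2: pose=(6,7,N); sL=9/4, sR=9/2; mL=9/4, mR=45/8; mL+mR=63/8 → advance +1; mR−mL=27/8 → turn +1·90°
n=3: pose=(6,8,W); sL=90/37, sR=2; mL=90/37, mR=119/37; mL+mR=209/37 → advance +1; mR−mL=29/37 → turn +1·90°
n=4: pose=(5,8,S); sL=45/13, sR=9/5; mL=45/13, mR=459/130; mL+mR=909/130 → advance +1; mR−mL=9/130 → turn +1·90°
n=5: pose=(5,7,E); sL=90/29, sR=18/5; mL=90/29, mR=747/145; mL+mR=1197/145 → advance +1; mR−mL=297/145 → turn +1·90°
n=6: pose=(6,7,N); sL=9/4, sR=9/2; mL=9/4, mR=45/8; mL+mR=63/8 → advance +1; mR−mL=27/8 → turn +1·90°
n=7: pose=(6,8,W); sL=90/37, sR=2; mL=90/37, mR=119/37; mL+mR=209/37 → advance +1; mR−mL=29/37 → turn +1·90°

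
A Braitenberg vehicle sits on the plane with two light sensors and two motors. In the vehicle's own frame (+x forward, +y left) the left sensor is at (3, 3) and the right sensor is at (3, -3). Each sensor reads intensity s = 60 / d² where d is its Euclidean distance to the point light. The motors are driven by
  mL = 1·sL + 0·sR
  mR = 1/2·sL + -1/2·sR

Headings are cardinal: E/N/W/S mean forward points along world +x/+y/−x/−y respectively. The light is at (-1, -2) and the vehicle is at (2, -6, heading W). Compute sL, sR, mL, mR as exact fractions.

60/49 60 60/49 -1440/49

left sensor world pos  = (-1, -9); dL² = 49
right sensor world pos = (-1, -3); dR² = 1
sL = 60/49 = 60/49
sR = 60/1 = 60
mL = 1·sL + 0·sR = 60/49
mR = 1/2·sL + -1/2·sR = -1440/49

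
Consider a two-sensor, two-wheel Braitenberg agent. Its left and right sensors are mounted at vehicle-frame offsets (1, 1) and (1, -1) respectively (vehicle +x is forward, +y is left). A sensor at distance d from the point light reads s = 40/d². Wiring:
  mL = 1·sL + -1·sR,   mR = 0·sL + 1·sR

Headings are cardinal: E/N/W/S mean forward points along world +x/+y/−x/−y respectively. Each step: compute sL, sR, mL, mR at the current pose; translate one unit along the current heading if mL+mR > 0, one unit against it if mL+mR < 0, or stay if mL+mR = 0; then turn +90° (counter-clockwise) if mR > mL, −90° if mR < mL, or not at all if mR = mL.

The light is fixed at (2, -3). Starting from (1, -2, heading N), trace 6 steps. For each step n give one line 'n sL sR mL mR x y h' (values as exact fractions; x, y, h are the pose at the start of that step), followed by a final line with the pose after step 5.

n=0: pose=(1,-2,N); sL=5, sR=10; mL=-5, mR=10; mL+mR=5 → advance +1; mR−mL=15 → turn +1·90°
n=1: pose=(1,-1,W); sL=8, sR=40/13; mL=64/13, mR=40/13; mL+mR=8 → advance +1; mR−mL=-24/13 → turn -1·90°
n=2: pose=(0,-1,N); sL=20/9, sR=4; mL=-16/9, mR=4; mL+mR=20/9 → advance +1; mR−mL=52/9 → turn +1·90°
n=3: pose=(0,0,W); sL=40/13, sR=8/5; mL=96/65, mR=8/5; mL+mR=40/13 → advance +1; mR−mL=8/65 → turn +1·90°
n=4: pose=(-1,0,S); sL=5, sR=2; mL=3, mR=2; mL+mR=5 → advance +1; mR−mL=-1 → turn -1·90°
n=5: pose=(-1,-1,W); sL=40/17, sR=8/5; mL=64/85, mR=8/5; mL+mR=40/17 → advance +1; mR−mL=72/85 → turn +1·90°

0 5 10 -5 10 1 -2 N
1 8 40/13 64/13 40/13 1 -1 W
2 20/9 4 -16/9 4 0 -1 N
3 40/13 8/5 96/65 8/5 0 0 W
4 5 2 3 2 -1 0 S
5 40/17 8/5 64/85 8/5 -1 -1 W
final -2 -1 S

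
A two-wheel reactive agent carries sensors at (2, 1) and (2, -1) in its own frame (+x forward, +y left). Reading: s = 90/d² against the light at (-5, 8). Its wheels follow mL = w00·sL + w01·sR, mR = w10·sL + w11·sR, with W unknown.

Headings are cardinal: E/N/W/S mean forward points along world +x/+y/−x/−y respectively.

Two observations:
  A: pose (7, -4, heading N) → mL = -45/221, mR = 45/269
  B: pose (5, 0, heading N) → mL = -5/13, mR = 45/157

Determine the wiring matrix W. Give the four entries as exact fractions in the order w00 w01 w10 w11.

obs A: pose=(7,-4,N) → sL=90/221, sR=90/269, mL=-45/221, mR=45/269
obs B: pose=(5,0,N) → sL=10/13, sR=90/157, mL=-5/13, mR=45/157
sensor matrix S = [[90/221, 90/269], [10/13, 90/157]]; det S = -223200/9333493
solve [mL_A; mL_B] = S·[w00; w01] and [mR_A; mR_B] = S·[w10; w11]:
  w00 = -1/2, w01 = 0, w10 = 0, w11 = 1/2

-1/2 0 0 1/2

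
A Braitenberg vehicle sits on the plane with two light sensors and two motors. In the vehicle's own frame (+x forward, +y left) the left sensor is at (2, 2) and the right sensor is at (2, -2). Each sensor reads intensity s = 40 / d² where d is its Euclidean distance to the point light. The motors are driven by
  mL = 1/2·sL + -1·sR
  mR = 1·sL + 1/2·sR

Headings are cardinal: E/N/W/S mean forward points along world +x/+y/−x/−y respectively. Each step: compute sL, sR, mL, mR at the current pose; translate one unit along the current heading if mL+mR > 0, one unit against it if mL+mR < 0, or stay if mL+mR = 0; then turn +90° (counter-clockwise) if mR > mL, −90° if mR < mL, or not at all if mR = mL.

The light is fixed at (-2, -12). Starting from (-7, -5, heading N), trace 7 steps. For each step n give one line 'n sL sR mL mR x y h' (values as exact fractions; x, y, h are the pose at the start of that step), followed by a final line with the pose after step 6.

0 4/13 4/9 -34/117 62/117 -7 -5 N
1 8/17 40/149 -84/2533 1532/2533 -7 -4 W
2 10/13 2/5 -1/65 63/65 -8 -4 S
3 40/97 40/41 -3060/3977 3580/3977 -8 -5 E
4 4/13 4/9 -34/117 62/117 -7 -5 N
5 8/17 40/149 -84/2533 1532/2533 -7 -4 W
6 10/13 2/5 -1/65 63/65 -8 -4 S
final -8 -5 E

n=0: pose=(-7,-5,N); sL=4/13, sR=4/9; mL=-34/117, mR=62/117; mL+mR=28/117 → advance +1; mR−mL=32/39 → turn +1·90°
n=1: pose=(-7,-4,W); sL=8/17, sR=40/149; mL=-84/2533, mR=1532/2533; mL+mR=1448/2533 → advance +1; mR−mL=1616/2533 → turn +1·90°
n=2: pose=(-8,-4,S); sL=10/13, sR=2/5; mL=-1/65, mR=63/65; mL+mR=62/65 → advance +1; mR−mL=64/65 → turn +1·90°
n=3: pose=(-8,-5,E); sL=40/97, sR=40/41; mL=-3060/3977, mR=3580/3977; mL+mR=520/3977 → advance +1; mR−mL=6640/3977 → turn +1·90°
n=4: pose=(-7,-5,N); sL=4/13, sR=4/9; mL=-34/117, mR=62/117; mL+mR=28/117 → advance +1; mR−mL=32/39 → turn +1·90°
n=5: pose=(-7,-4,W); sL=8/17, sR=40/149; mL=-84/2533, mR=1532/2533; mL+mR=1448/2533 → advance +1; mR−mL=1616/2533 → turn +1·90°
n=6: pose=(-8,-4,S); sL=10/13, sR=2/5; mL=-1/65, mR=63/65; mL+mR=62/65 → advance +1; mR−mL=64/65 → turn +1·90°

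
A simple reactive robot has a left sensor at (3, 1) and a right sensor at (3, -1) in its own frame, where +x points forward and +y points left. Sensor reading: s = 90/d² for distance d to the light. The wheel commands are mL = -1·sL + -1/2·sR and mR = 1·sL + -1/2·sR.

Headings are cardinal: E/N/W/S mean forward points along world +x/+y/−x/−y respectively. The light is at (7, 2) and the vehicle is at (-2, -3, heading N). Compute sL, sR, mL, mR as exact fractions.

45/52 45/34 -675/442 45/221

left sensor world pos  = (-3, 0); dL² = 104
right sensor world pos = (-1, 0); dR² = 68
sL = 90/104 = 45/52
sR = 90/68 = 45/34
mL = -1·sL + -1/2·sR = -675/442
mR = 1·sL + -1/2·sR = 45/221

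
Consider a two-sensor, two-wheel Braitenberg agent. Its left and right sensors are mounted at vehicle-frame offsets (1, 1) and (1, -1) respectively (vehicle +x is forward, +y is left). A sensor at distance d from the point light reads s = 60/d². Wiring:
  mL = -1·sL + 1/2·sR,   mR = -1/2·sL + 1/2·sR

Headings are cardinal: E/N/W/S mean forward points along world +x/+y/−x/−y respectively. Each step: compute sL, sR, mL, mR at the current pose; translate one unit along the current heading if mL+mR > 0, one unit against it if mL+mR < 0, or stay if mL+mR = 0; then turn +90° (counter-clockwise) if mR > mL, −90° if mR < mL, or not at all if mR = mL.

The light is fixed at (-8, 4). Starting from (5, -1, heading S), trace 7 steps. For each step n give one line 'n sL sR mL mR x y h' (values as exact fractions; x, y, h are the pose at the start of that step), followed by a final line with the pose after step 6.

0 15/58 1/3 -8/87 13/348 5 -1 S
1 12/41 60/221 -1422/9061 -96/9061 5 0 E
2 6/13 30/89 -339/1157 -72/1157 4 0 N
3 60/157 60/137 -3510/21509 600/21509 4 -1 W
4 15/58 1/3 -8/87 13/348 5 -1 S
5 12/41 60/221 -1422/9061 -96/9061 5 0 E
6 6/13 30/89 -339/1157 -72/1157 4 0 N
final 4 -1 W

n=0: pose=(5,-1,S); sL=15/58, sR=1/3; mL=-8/87, mR=13/348; mL+mR=-19/348 → advance -1; mR−mL=15/116 → turn +1·90°
n=1: pose=(5,0,E); sL=12/41, sR=60/221; mL=-1422/9061, mR=-96/9061; mL+mR=-1518/9061 → advance -1; mR−mL=6/41 → turn +1·90°
n=2: pose=(4,0,N); sL=6/13, sR=30/89; mL=-339/1157, mR=-72/1157; mL+mR=-411/1157 → advance -1; mR−mL=3/13 → turn +1·90°
n=3: pose=(4,-1,W); sL=60/157, sR=60/137; mL=-3510/21509, mR=600/21509; mL+mR=-2910/21509 → advance -1; mR−mL=30/157 → turn +1·90°
n=4: pose=(5,-1,S); sL=15/58, sR=1/3; mL=-8/87, mR=13/348; mL+mR=-19/348 → advance -1; mR−mL=15/116 → turn +1·90°
n=5: pose=(5,0,E); sL=12/41, sR=60/221; mL=-1422/9061, mR=-96/9061; mL+mR=-1518/9061 → advance -1; mR−mL=6/41 → turn +1·90°
n=6: pose=(4,0,N); sL=6/13, sR=30/89; mL=-339/1157, mR=-72/1157; mL+mR=-411/1157 → advance -1; mR−mL=3/13 → turn +1·90°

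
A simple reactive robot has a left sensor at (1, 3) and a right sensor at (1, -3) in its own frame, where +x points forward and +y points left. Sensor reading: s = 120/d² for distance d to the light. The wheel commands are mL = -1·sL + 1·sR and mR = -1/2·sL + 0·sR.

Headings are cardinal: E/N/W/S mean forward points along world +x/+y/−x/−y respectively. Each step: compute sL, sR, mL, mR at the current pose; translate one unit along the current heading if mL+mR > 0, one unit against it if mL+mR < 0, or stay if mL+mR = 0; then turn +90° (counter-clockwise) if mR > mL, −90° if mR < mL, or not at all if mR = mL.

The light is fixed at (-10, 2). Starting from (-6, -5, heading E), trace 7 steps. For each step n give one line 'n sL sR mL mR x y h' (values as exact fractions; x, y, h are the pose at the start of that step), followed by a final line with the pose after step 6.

0 120/41 24/25 -2016/1025 -60/41 -6 -5 E
1 10/3 5/3 -5/3 -5/3 -7 -5 N
2 120/49 24/17 -864/833 -60/49 -7 -6 N
3 30/13 3/4 -81/52 -15/13 -7 -7 E
4 24/13 120/89 -576/1157 -12/13 -8 -7 N
5 60/29 60/89 -3600/2581 -30/29 -8 -8 E
6 24/17 120/97 -288/1649 -12/17 -9 -8 N
final -9 -9 E

n=0: pose=(-6,-5,E); sL=120/41, sR=24/25; mL=-2016/1025, mR=-60/41; mL+mR=-3516/1025 → advance -1; mR−mL=516/1025 → turn +1·90°
n=1: pose=(-7,-5,N); sL=10/3, sR=5/3; mL=-5/3, mR=-5/3; mL+mR=-10/3 → advance -1; mR−mL=0 → turn +0·90°
n=2: pose=(-7,-6,N); sL=120/49, sR=24/17; mL=-864/833, mR=-60/49; mL+mR=-1884/833 → advance -1; mR−mL=-156/833 → turn -1·90°
n=3: pose=(-7,-7,E); sL=30/13, sR=3/4; mL=-81/52, mR=-15/13; mL+mR=-141/52 → advance -1; mR−mL=21/52 → turn +1·90°
n=4: pose=(-8,-7,N); sL=24/13, sR=120/89; mL=-576/1157, mR=-12/13; mL+mR=-1644/1157 → advance -1; mR−mL=-492/1157 → turn -1·90°
n=5: pose=(-8,-8,E); sL=60/29, sR=60/89; mL=-3600/2581, mR=-30/29; mL+mR=-6270/2581 → advance -1; mR−mL=930/2581 → turn +1·90°
n=6: pose=(-9,-8,N); sL=24/17, sR=120/97; mL=-288/1649, mR=-12/17; mL+mR=-1452/1649 → advance -1; mR−mL=-876/1649 → turn -1·90°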